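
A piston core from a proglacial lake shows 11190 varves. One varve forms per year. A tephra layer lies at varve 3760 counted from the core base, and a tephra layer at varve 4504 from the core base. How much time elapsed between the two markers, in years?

The two markers are separated by 4504 − 3760 = 744 varves.
That is 744 years at one varve per year.

744 years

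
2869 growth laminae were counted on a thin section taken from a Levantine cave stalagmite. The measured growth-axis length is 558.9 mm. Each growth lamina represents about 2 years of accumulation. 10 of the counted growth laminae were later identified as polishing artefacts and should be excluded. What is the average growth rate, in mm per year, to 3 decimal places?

0.098 mm per year

True growth lamina count = 2869 − 10 = 2859.
Multiplying by 2 years per growth lamina: 2859 × 2 = 5718 years.
558.9 mm over 5718 years gives 558.9 / 5718 ≈ 0.098 mm per year.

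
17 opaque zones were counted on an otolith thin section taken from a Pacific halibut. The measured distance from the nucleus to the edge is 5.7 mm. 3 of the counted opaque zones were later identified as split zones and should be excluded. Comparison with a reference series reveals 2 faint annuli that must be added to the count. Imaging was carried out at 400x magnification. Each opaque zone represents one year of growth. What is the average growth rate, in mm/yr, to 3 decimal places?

Adjusted count: 17 − 3 + 2 = 16 opaque zones.
5.7 mm over 16 years gives 5.7 / 16 ≈ 0.356 mm/yr.

0.356 mm/yr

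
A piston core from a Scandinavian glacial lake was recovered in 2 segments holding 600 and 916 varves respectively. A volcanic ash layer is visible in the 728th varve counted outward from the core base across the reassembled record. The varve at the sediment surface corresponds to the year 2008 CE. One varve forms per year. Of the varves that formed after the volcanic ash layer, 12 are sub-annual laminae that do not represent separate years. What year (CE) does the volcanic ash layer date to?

1232 CE

Total varves = 600 + 916 = 1516.
Between varve 728 and the sediment surface there are 1516 − 728 = 788 varves.
788 − 12 false = 776 true varves after the volcanic ash layer.
Counting back 776 years from 2008 CE places the volcanic ash layer in 2008 − 776 = 1232 CE.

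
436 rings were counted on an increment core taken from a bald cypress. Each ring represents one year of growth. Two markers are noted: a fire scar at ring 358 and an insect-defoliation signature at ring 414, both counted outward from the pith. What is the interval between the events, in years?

56 years

414 − 358 = 56 rings lie between the two events.
At one ring per year, 56 years elapsed between them.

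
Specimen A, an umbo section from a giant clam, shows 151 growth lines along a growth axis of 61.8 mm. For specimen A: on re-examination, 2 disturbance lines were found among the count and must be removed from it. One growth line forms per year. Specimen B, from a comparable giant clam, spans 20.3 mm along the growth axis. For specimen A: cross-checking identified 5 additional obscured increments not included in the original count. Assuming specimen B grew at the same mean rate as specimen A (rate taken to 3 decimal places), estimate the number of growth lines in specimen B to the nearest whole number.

51 growth lines

Specimen A: after corrections the count is 151 − 2 + 5 = 154 growth lines.
A: Mean rate = 61.8 mm / 154 years ≈ 0.401 mm/yr.
For B, 20.3 / 0.401 = 50.62 years ≈ 51 growth lines.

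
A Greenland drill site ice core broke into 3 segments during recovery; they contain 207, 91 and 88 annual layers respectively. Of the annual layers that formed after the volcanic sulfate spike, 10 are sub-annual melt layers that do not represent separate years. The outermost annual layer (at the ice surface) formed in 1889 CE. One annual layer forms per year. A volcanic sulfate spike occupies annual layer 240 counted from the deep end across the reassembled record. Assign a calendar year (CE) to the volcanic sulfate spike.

1753 CE

Total annual layers = 207 + 91 + 88 = 386.
Between annual layer 240 and the ice surface there are 386 − 240 = 146 annual layers.
Removing the 10 false annual layers leaves 146 − 10 = 136 true annual layers beyond the volcanic sulfate spike.
Counting back 136 years from 1889 CE places the volcanic sulfate spike in 1889 − 136 = 1753 CE.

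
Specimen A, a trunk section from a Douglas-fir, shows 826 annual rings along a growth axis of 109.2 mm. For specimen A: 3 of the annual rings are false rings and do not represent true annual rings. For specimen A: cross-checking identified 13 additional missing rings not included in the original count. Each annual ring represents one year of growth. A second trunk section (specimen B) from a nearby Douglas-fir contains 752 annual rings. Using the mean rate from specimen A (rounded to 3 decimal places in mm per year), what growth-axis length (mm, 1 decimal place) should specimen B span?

Specimen A: adjusted count: 826 − 3 + 13 = 836 annual rings.
A: 109.2 mm over 836 years gives 109.2 / 836 ≈ 0.131 mm/yr.
B's length ≈ 0.131 × 752 = 98.5 mm.

98.5 mm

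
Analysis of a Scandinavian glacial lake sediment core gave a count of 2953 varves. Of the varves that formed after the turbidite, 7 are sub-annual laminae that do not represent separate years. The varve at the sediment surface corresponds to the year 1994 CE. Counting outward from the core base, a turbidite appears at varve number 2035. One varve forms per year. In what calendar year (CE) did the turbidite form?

Between varve 2035 and the sediment surface there are 2953 − 2035 = 918 varves.
918 − 7 false = 911 true varves after the turbidite.
The varve at the sediment surface is 1994 CE, so the turbidite dates to 1994 − 911 = 1083 CE.

1083 CE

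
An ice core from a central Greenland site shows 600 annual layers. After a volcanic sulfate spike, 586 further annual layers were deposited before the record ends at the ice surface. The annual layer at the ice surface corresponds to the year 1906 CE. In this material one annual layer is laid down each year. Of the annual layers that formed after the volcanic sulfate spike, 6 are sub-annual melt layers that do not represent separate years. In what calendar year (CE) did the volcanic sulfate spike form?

1326 CE

586 annual layers formed after the volcanic sulfate spike.
586 − 6 false = 580 true annual layers after the volcanic sulfate spike.
The annual layer at the ice surface is 1906 CE, so the volcanic sulfate spike dates to 1906 − 580 = 1326 CE.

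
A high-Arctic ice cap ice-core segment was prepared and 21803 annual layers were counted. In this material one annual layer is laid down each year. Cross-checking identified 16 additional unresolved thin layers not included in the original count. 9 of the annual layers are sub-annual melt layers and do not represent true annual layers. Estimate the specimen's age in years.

Adjusted count: 21803 − 9 + 16 = 21810 annual layers.
One annual layer per year makes the duration 21810 years.

21810 years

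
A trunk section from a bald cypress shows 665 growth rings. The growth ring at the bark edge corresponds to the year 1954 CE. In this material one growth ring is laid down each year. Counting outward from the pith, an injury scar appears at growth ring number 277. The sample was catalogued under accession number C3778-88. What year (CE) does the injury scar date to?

665 − 277 = 388 growth rings lie beyond the injury scar toward the bark edge.
1954 − 388 = 1566 CE.

1566 CE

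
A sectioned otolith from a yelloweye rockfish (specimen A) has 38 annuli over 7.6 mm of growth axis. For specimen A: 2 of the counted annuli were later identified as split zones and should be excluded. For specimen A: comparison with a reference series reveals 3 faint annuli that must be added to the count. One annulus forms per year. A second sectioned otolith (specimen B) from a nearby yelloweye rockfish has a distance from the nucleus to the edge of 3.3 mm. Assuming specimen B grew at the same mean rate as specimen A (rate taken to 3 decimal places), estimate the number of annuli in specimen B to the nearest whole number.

17 annuli

Specimen A: true annulus count = 38 − 2 + 3 = 39.
A: 7.6 mm over 39 years gives 7.6 / 39 ≈ 0.195 mm/year.
B spans 3.3 / 0.195 = 16.92 years ≈ 17 annuli.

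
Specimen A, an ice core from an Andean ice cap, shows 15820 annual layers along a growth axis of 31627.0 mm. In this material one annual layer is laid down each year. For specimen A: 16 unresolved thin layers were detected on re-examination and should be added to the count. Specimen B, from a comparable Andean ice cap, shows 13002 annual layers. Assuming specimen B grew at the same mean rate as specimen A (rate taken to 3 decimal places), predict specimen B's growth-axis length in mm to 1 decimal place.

Specimen A: correcting the raw count gives 15820 + 16 = 15836 true annual layers.
A: Mean rate = 31627.0 mm / 15836 years ≈ 1.997 mm/year.
Length of B = 1.997 × 13002 = 25965.0 mm.

25965.0 mm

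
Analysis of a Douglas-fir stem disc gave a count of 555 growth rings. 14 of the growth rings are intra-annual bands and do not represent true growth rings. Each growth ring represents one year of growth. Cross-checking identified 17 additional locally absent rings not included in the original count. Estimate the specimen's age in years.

558 years

Adjusted count: 555 − 14 + 17 = 558 growth rings.
One growth ring per year makes the duration 558 years.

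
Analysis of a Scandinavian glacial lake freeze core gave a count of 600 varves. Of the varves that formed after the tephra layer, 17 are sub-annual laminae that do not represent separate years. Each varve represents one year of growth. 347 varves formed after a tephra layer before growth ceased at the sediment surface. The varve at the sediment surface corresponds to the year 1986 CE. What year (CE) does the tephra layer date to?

347 varves post-date the tephra layer.
Excluding 17 false varves: 347 − 17 = 330.
Counting back 330 years from 1986 CE places the tephra layer in 1986 − 330 = 1656 CE.

1656 CE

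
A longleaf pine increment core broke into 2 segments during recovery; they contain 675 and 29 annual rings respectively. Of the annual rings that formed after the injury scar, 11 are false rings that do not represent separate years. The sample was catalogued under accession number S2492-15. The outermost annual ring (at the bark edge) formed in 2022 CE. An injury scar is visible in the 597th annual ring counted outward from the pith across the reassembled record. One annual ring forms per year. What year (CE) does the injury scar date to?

1926 CE

Total annual rings = 675 + 29 = 704.
704 − 597 = 107 annual rings lie beyond the injury scar toward the bark edge.
Excluding 11 false annual rings: 107 − 11 = 96.
Counting back 96 years from 2022 CE places the injury scar in 2022 − 96 = 1926 CE.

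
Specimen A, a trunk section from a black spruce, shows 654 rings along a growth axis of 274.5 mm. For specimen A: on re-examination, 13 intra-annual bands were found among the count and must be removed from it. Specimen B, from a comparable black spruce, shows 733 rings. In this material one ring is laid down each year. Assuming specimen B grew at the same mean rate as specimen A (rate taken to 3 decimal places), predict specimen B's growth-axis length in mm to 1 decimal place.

313.7 mm

Specimen A: adjusted count: 654 − 13 = 641 rings.
A: 274.5 mm over 641 years gives 274.5 / 641 ≈ 0.428 mm per year.
B's length ≈ 0.428 × 733 = 313.7 mm.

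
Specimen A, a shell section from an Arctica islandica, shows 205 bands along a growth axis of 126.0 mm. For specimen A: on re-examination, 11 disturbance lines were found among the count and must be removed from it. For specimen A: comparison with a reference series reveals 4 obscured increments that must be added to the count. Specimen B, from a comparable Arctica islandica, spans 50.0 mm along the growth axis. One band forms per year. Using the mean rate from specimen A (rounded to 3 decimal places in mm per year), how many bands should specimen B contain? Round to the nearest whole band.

Specimen A: after corrections the count is 205 − 11 + 4 = 198 bands.
A: Mean rate = 126.0 mm / 198 years ≈ 0.636 mm per year.
B spans 50.0 / 0.636 = 78.62 years ≈ 79 bands.

79 bands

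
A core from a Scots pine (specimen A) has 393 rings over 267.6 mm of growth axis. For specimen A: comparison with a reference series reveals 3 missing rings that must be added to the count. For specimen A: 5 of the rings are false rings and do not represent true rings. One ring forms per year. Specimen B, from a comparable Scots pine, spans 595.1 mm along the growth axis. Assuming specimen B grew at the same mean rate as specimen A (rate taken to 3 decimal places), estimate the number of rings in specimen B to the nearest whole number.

Specimen A: after corrections the count is 393 − 5 + 3 = 391 rings.
A: Mean rate = 267.6 mm / 391 years ≈ 0.684 mm/year.
B spans 595.1 / 0.684 = 870.03 years ≈ 870 rings.

870 rings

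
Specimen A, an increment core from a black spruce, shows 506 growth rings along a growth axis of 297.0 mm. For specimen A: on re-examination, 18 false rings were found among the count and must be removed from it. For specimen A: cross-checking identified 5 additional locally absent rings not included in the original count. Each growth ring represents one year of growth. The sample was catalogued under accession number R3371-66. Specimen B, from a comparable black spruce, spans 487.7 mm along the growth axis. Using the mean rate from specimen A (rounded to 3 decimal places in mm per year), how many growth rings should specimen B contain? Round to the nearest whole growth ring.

Specimen A: adjusted count: 506 − 18 + 5 = 493 growth rings.
A: 297.0 mm over 493 years gives 297.0 / 493 ≈ 0.602 mm per year.
Specimen B: 487.7 mm / 0.602 mm per year = 810.13 years ≈ 810 growth rings.

810 growth rings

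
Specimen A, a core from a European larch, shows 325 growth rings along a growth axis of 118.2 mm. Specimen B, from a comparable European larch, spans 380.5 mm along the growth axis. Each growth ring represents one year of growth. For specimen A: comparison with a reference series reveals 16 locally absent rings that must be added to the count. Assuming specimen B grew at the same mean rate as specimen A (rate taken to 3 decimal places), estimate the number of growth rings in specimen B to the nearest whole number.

Specimen A: true growth ring count = 325 + 16 = 341.
A: Extension rate ≈ 118.2 / 341 = 0.347 mm/year.
Specimen B: 380.5 mm / 0.347 mm per year = 1096.54 years ≈ 1097 growth rings.

1097 growth rings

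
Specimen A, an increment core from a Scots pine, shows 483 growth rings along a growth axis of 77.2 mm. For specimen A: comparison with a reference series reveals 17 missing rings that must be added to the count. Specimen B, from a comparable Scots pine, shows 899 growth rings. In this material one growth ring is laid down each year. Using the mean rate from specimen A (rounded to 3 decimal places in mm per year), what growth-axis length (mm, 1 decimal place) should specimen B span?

138.4 mm

Specimen A: correcting the raw count gives 483 + 17 = 500 true growth rings.
A: Extension rate ≈ 77.2 / 500 = 0.154 mm per year.
B's length ≈ 0.154 × 899 = 138.4 mm.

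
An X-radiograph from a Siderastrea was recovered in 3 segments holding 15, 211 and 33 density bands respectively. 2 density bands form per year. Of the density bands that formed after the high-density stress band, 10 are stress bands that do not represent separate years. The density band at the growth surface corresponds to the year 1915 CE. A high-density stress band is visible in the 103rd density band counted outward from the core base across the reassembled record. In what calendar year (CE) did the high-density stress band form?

1842 CE

Total density bands = 15 + 211 + 33 = 259.
Between density band 103 and the growth surface there are 259 − 103 = 156 density bands.
Excluding 10 false density bands: 156 − 10 = 146.
146 density bands at 2 per year is 146 / 2 = 73 years.
The density band at the growth surface is 1915 CE, so the high-density stress band dates to 1915 − 73 = 1842 CE.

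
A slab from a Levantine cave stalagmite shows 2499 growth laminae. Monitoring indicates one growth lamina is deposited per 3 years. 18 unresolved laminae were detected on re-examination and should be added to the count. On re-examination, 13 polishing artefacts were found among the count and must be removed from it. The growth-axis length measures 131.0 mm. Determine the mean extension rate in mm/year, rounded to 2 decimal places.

After corrections the count is 2499 − 13 + 18 = 2504 growth laminae.
Multiplying by 3 years per growth lamina: 2504 × 3 = 7512 years.
131.0 mm over 7512 years gives 131.0 / 7512 ≈ 0.02 mm/year.

0.02 mm/year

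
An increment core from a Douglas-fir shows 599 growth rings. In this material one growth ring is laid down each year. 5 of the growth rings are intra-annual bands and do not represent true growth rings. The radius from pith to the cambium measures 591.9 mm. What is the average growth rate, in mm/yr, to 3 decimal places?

After corrections the count is 599 − 5 = 594 growth rings.
591.9 mm over 594 years gives 591.9 / 594 ≈ 0.996 mm/yr.

0.996 mm/yr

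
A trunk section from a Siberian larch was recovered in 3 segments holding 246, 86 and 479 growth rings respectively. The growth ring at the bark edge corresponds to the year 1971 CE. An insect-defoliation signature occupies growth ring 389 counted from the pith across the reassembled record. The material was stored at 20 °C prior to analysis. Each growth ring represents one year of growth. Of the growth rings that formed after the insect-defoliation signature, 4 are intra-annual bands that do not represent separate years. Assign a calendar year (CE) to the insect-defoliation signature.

Total growth rings = 246 + 86 + 479 = 811.
811 − 389 = 422 growth rings lie beyond the insect-defoliation signature toward the bark edge.
Removing the 4 false growth rings leaves 422 − 4 = 418 true growth rings beyond the insect-defoliation signature.
Counting back 418 years from 1971 CE places the insect-defoliation signature in 1971 − 418 = 1553 CE.

1553 CE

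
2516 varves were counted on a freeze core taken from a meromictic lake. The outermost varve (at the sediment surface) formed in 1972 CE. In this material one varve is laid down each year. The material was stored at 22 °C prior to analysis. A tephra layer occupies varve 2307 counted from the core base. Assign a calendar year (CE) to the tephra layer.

1763 CE

The tephra layer sits at varve 2307 from the core base, so 2516 − 2307 = 209 varves formed after it.
1972 − 209 = 1763 CE.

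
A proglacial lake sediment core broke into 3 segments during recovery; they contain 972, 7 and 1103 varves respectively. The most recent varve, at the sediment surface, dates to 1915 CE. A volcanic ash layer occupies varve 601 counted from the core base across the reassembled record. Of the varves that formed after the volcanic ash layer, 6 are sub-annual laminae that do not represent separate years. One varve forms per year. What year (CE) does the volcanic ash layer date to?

Total varves = 972 + 7 + 1103 = 2082.
The volcanic ash layer sits at varve 601 from the core base, so 2082 − 601 = 1481 varves formed after it.
1481 − 6 false = 1475 true varves after the volcanic ash layer.
1915 − 1475 = 440 CE.

440 CE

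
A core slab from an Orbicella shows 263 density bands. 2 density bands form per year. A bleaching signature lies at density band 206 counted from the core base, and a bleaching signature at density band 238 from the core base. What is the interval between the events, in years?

The two markers are separated by 238 − 206 = 32 density bands.
Dividing by 2 density bands per year: 32 / 2 = 16 years.

16 years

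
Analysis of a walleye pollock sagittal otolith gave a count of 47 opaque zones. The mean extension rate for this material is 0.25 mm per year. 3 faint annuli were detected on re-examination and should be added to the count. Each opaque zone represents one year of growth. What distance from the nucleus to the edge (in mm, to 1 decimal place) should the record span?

12.5 mm

After corrections the count is 47 + 3 = 50 opaque zones.
Predicted length = 0.25 mm/year × 50 years = 12.5 mm.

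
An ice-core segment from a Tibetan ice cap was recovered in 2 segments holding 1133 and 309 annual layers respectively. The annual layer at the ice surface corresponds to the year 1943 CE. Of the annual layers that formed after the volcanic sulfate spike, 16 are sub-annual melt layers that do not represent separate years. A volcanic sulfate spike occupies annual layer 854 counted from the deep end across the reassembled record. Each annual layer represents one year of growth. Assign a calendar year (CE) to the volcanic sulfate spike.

Total annual layers = 1133 + 309 = 1442.
1442 − 854 = 588 annual layers lie beyond the volcanic sulfate spike toward the ice surface.
Excluding 16 false annual layers: 588 − 16 = 572.
The annual layer at the ice surface is 1943 CE, so the volcanic sulfate spike dates to 1943 − 572 = 1371 CE.

1371 CE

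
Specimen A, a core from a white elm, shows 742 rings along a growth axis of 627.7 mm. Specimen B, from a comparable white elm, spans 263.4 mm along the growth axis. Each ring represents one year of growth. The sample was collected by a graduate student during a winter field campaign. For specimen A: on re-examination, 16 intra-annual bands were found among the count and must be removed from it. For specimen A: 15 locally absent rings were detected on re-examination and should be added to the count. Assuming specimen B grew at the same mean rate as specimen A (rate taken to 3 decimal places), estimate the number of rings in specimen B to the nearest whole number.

Specimen A: true ring count = 742 − 16 + 15 = 741.
A: 627.7 mm over 741 years gives 627.7 / 741 ≈ 0.847 mm/yr.
Specimen B: 263.4 mm / 0.847 mm per year = 310.98 years ≈ 311 rings.

311 rings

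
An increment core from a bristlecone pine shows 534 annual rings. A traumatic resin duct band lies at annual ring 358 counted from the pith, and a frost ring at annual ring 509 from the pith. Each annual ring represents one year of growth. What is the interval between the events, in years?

151 years

Separation: 509 − 358 = 151 annual rings.
One annual ring per year makes the interval 151 years.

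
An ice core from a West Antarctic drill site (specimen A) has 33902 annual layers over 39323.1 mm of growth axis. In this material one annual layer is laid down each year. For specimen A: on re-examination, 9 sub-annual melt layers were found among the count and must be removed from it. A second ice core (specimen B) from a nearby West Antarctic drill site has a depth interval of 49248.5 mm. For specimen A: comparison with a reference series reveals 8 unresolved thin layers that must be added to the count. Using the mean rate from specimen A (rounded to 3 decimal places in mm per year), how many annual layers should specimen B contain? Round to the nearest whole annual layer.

42456 annual layers

Specimen A: after corrections the count is 33902 − 9 + 8 = 33901 annual layers.
A: 39323.1 mm over 33901 years gives 39323.1 / 33901 ≈ 1.160 mm/year.
B spans 49248.5 / 1.160 = 42455.60 years ≈ 42456 annual layers.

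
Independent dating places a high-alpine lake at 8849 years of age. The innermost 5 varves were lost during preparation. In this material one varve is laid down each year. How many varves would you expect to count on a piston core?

8844 varves

Expected varves over 8849 years: 8849.
8849 − 5 missed = 8844 varves expected in the prepared section.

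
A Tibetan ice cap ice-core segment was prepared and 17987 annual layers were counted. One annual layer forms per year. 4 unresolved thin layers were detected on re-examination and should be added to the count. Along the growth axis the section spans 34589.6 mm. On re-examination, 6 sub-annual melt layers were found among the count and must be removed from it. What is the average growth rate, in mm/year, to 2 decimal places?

1.92 mm/year

True annual layer count = 17987 − 6 + 4 = 17985.
34589.6 mm over 17985 years gives 34589.6 / 17985 ≈ 1.92 mm/year.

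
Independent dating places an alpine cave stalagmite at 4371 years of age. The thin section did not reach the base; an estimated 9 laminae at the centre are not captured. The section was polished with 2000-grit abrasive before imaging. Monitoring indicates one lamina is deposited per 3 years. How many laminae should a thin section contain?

1448 laminae

At 3 years per lamina, 4371 / 3 = 1457 laminae are expected.
Subtracting the 9 laminae not captured gives 1457 − 9 = 1448 laminae in the record.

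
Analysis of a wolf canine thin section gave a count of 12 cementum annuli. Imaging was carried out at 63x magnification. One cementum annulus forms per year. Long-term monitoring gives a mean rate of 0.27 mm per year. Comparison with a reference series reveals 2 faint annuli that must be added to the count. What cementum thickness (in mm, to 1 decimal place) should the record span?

Correcting the raw count gives 12 + 2 = 14 true cementum annuli.
Length ≈ 0.27 × 14 = 3.8 mm.

3.8 mm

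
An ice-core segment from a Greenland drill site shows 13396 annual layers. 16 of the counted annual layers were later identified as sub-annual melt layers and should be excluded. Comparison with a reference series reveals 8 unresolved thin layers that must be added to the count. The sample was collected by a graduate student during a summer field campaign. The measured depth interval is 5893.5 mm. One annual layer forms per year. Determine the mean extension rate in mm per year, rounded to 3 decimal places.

0.440 mm per year

Adjusted count: 13396 − 16 + 8 = 13388 annual layers.
5893.5 mm over 13388 years gives 5893.5 / 13388 ≈ 0.440 mm per year.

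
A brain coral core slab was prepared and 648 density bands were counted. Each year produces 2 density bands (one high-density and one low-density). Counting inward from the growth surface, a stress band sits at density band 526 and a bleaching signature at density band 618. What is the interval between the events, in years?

46 years

Separation: 618 − 526 = 92 density bands.
92 density bands at 2 per year is 92 / 2 = 46 years.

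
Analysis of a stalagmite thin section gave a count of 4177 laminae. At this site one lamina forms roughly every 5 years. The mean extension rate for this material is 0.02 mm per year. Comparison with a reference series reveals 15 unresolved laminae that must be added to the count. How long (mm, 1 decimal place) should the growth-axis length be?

419.2 mm

Adjusted count: 4177 + 15 = 4192 laminae.
4192 laminae at 5 years each span 4192 × 5 = 20960 years.
Length ≈ 0.02 × 20960 = 419.2 mm.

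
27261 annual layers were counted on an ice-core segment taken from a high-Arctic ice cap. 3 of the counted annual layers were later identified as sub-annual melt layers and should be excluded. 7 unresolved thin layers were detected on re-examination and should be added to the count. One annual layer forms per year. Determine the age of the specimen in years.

After corrections the count is 27261 − 3 + 7 = 27265 annual layers.
At one annual layer per year, that is 27265 years.

27265 years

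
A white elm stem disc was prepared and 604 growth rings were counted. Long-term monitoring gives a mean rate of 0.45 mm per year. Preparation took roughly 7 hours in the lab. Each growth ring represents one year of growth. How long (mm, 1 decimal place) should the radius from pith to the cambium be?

604 years of growth are recorded.
604 years at 0.45 mm/year gives 0.45 × 604 = 271.8 mm.

271.8 mm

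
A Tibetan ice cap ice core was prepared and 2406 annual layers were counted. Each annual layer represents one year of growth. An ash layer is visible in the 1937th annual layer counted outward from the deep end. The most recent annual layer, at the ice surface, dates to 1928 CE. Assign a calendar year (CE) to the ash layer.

2406 − 1937 = 469 annual layers lie beyond the ash layer toward the ice surface.
The annual layer at the ice surface is 1928 CE, so the ash layer dates to 1928 − 469 = 1459 CE.

1459 CE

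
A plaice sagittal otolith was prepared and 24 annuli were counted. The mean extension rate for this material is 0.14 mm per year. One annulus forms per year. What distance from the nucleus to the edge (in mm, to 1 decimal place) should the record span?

3.4 mm

24 years of growth are recorded.
Length ≈ 0.14 × 24 = 3.4 mm.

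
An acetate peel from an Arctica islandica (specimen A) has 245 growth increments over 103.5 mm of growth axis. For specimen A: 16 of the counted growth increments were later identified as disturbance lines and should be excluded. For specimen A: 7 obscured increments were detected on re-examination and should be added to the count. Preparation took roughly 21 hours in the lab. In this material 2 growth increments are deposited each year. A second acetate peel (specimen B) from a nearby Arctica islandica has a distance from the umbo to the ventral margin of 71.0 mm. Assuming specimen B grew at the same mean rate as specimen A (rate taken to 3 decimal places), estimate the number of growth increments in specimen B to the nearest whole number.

162 growth increments

Specimen A: after corrections the count is 245 − 16 + 7 = 236 growth increments.
Specimen A: dividing by 2 growth increments per year: 236 / 2 = 118 years.
A: 103.5 mm over 118 years gives 103.5 / 118 ≈ 0.877 mm per year.
For B, 71.0 / 0.877 = 80.96 years; at 2 growth increments per year that is 80.96 × 2 ≈ 162 growth increments.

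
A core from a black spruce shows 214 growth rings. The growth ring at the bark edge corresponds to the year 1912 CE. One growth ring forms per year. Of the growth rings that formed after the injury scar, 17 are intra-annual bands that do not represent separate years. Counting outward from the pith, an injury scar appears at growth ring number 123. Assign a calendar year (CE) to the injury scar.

Between growth ring 123 and the bark edge there are 214 − 123 = 91 growth rings.
91 − 17 false = 74 true growth rings after the injury scar.
The growth ring at the bark edge is 1912 CE, so the injury scar dates to 1912 − 74 = 1838 CE.

1838 CE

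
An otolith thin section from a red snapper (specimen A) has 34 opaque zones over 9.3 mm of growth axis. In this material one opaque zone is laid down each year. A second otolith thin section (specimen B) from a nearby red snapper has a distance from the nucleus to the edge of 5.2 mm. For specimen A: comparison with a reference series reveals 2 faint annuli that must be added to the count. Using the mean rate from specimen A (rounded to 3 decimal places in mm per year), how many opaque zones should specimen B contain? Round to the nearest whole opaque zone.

20 opaque zones

Specimen A: after corrections the count is 34 + 2 = 36 opaque zones.
A: Mean rate = 9.3 mm / 36 years ≈ 0.258 mm per year.
Specimen B: 5.2 mm / 0.258 mm per year = 20.16 years ≈ 20 opaque zones.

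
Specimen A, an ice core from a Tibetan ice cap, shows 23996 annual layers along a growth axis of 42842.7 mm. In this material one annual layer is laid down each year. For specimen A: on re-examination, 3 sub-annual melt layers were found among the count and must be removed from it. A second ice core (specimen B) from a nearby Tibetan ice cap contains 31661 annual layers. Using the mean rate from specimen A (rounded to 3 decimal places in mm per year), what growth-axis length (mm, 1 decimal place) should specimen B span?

56546.5 mm

Specimen A: after corrections the count is 23996 − 3 = 23993 annual layers.
A: Mean rate = 42842.7 mm / 23993 years ≈ 1.786 mm per year.
B's length ≈ 1.786 × 31661 = 56546.5 mm.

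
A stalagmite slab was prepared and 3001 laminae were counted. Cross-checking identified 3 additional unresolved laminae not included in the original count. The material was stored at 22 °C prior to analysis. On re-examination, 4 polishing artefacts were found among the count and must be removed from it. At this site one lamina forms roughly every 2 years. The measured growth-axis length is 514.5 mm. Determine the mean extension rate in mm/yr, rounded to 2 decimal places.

0.09 mm/yr

True lamina count = 3001 − 4 + 3 = 3000.
Multiplying by 2 years per lamina: 3000 × 2 = 6000 years.
Extension rate ≈ 514.5 / 6000 = 0.09 mm/yr.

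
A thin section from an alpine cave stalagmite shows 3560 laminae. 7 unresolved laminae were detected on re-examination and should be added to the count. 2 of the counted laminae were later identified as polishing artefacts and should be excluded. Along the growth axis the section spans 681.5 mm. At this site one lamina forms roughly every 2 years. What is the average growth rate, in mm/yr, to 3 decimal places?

0.096 mm/yr

Adjusted count: 3560 − 2 + 7 = 3565 laminae.
Multiplying by 2 years per lamina: 3565 × 2 = 7130 years.
681.5 mm over 7130 years gives 681.5 / 7130 ≈ 0.096 mm/yr.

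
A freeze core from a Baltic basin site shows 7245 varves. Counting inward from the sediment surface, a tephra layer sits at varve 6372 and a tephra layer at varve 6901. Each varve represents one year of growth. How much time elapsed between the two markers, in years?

529 years

Separation: 6901 − 6372 = 529 varves.
At one varve per year, 529 years elapsed between them.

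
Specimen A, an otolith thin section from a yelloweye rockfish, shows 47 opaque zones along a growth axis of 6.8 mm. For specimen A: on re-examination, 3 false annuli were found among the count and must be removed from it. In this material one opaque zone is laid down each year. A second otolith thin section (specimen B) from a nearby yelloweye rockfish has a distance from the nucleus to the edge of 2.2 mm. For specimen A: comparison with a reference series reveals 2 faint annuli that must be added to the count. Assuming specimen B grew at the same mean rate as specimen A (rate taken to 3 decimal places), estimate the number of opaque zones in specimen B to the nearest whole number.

15 opaque zones

Specimen A: adjusted count: 47 − 3 + 2 = 46 opaque zones.
A: Mean rate = 6.8 mm / 46 years ≈ 0.148 mm per year.
Specimen B: 2.2 mm / 0.148 mm per year = 14.86 years ≈ 15 opaque zones.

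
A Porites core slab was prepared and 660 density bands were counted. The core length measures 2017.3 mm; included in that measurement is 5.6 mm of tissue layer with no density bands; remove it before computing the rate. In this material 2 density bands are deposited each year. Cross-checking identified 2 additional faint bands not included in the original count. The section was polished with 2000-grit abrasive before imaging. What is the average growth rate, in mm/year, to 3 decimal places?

True density band count = 660 + 2 = 662.
662 density bands at 2 per year is 662 / 2 = 331 years.
Removing the 5.6 mm offcut leaves 2017.3 − 5.6 = 2011.7 mm.
2011.7 mm over 331 years gives 2011.7 / 331 ≈ 6.078 mm/year.

6.078 mm/year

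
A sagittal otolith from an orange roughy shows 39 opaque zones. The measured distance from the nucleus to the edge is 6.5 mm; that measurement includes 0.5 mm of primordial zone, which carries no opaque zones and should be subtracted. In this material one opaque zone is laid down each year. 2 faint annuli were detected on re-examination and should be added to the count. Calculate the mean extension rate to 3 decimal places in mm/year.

After corrections the count is 39 + 2 = 41 opaque zones.
Removing the 0.5 mm offcut leaves 6.5 − 0.5 = 6.0 mm.
Extension rate ≈ 6.0 / 41 = 0.146 mm/year.

0.146 mm/year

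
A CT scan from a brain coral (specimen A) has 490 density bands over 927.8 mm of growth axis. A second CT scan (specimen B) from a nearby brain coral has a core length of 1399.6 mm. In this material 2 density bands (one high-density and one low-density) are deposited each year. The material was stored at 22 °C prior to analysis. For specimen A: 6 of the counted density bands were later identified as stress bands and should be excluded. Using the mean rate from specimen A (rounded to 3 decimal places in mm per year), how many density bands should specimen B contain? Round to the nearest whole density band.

Specimen A: adjusted count: 490 − 6 = 484 density bands.
Specimen A: dividing by 2 density bands per year: 484 / 2 = 242 years.
A: Mean rate = 927.8 mm / 242 years ≈ 3.834 mm per year.
For B, 1399.6 / 3.834 = 365.05 years; at 2 density bands per year that is 365.05 × 2 ≈ 730 density bands.

730 density bands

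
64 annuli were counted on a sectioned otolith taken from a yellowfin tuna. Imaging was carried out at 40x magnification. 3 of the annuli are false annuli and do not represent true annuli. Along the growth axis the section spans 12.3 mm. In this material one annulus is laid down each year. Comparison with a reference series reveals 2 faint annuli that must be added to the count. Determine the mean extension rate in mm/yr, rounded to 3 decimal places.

Adjusted count: 64 − 3 + 2 = 63 annuli.
Mean rate = 12.3 mm / 63 years ≈ 0.195 mm/yr.

0.195 mm/yr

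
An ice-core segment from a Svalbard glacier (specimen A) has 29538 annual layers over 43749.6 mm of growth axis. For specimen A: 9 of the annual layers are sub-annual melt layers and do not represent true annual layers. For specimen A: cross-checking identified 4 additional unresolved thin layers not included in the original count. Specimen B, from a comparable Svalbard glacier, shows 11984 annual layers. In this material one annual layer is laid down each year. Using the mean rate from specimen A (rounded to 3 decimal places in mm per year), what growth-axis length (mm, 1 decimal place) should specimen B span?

17748.3 mm

Specimen A: correcting the raw count gives 29538 − 9 + 4 = 29533 true annual layers.
A: 43749.6 mm over 29533 years gives 43749.6 / 29533 ≈ 1.481 mm/year.
For B, 1.481 mm/year × 11984 years = 17748.3 mm.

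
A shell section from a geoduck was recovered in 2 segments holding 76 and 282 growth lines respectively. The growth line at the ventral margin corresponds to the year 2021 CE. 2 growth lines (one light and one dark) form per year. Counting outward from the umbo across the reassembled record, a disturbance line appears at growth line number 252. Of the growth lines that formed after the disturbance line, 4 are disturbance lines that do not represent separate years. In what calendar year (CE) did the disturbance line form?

1970 CE

Total growth lines = 76 + 282 = 358.
358 − 252 = 106 growth lines lie beyond the disturbance line toward the ventral margin.
Excluding 4 false growth lines: 106 − 4 = 102.
102 growth lines at 2 per year is 102 / 2 = 51 years.
2021 − 51 = 1970 CE.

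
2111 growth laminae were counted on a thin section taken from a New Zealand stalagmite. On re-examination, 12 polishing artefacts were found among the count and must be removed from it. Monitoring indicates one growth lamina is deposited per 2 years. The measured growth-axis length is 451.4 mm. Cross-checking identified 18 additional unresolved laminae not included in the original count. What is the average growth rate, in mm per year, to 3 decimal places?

0.107 mm per year

Correcting the raw count gives 2111 − 12 + 18 = 2117 true growth laminae.
Multiplying by 2 years per growth lamina: 2117 × 2 = 4234 years.
451.4 mm over 4234 years gives 451.4 / 4234 ≈ 0.107 mm per year.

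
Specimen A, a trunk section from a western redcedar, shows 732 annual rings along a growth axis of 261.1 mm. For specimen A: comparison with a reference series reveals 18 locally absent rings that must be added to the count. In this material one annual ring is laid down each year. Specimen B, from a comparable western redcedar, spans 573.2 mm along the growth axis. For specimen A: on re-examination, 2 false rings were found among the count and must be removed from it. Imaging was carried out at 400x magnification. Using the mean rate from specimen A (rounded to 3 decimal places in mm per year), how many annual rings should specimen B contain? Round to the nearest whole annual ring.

1642 annual rings

Specimen A: after corrections the count is 732 − 2 + 18 = 748 annual rings.
A: Extension rate ≈ 261.1 / 748 = 0.349 mm/yr.
For B, 573.2 / 0.349 = 1642.41 years ≈ 1642 annual rings.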